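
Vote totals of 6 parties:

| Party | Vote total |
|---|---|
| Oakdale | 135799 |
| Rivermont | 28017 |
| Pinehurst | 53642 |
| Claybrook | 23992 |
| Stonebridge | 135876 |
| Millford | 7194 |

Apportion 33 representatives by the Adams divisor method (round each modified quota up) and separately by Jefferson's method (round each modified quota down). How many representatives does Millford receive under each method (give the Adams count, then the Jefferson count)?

1 and 0

Adams: Oakdale 11, Rivermont 3, Pinehurst 5, Claybrook 2, Stonebridge 11, Millford 1.
Jefferson: Oakdale 12, Rivermont 2, Pinehurst 5, Claybrook 2, Stonebridge 12, Millford 0.
Millford gets 1 under Adams and 0 under Jefferson.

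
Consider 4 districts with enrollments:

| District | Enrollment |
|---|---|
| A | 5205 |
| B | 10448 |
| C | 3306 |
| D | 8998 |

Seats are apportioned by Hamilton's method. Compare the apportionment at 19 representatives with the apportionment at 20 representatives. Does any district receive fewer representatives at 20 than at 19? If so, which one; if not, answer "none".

none

At 19 seats: A 4, B 7, C 2, D 6.
At 20 seats: A 4, B 8, C 2, D 6.
No district's allocation decreased.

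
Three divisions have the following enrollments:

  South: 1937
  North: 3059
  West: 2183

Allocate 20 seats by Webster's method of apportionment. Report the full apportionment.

Standard divisor 7179/20 ≈ 358.95; standard quotas: South 5.396, North 8.522, West 6.082.
Rounding to the nearest integer gives South 5, North 9, West 6 — total 20, matching the house size, so no adjustment is needed.

South: 5, North: 9, West: 6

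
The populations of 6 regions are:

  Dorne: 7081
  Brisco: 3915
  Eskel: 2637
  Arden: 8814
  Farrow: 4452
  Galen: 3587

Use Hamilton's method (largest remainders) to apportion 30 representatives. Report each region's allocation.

Dorne 7, Brisco 4, Eskel 3, Arden 9, Farrow 4, Galen 3

The standard divisor is 30486/30 ≈ 1016.2.
Standard quotas: Dorne 6.9681, Brisco 3.8526, Eskel 2.5950, Arden 8.6735, Farrow 4.3810, Galen 3.5298.
Lower quotas: Dorne 6, Brisco 3, Eskel 2, Arden 8, Farrow 4, Galen 3 (sum 26, leaving 4 seats).
Remainders in descending order: Dorne 0.9681, Brisco 0.8526, Arden 0.6735, Eskel 0.5950, Galen 0.5298, Farrow 0.3810.
The surplus seats go to Dorne, Brisco, Arden, Eskel.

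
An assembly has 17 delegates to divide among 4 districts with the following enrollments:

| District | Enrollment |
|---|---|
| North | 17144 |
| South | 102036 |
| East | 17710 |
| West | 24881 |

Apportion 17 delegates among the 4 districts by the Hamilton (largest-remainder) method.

The standard divisor is 161771/17 ≈ 9515.941.
Standard quotas: North 1.8016, South 10.7226, East 1.8611, West 2.6147.
Lower quotas: North 1, South 10, East 1, West 2 (sum 14, leaving 3 seats).
Remainders in descending order: East 0.8611, North 0.8016, South 0.7226, West 0.6147.
Largest remainders: East, North, South receive the extra seats.

North: 2; South: 11; East: 2; West: 2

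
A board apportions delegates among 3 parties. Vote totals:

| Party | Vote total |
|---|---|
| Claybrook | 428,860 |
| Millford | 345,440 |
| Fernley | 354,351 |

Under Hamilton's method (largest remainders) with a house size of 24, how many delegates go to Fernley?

Total 1128651; standard divisor 1128651/24 ≈ 47027.125.
Standard quotas: Claybrook 9.1194, Millford 7.3455, Fernley 7.5350.
Lower quotas: Claybrook 9, Millford 7, Fernley 7 (sum 23, leaving 1 seat).
Remainders in descending order: Fernley 0.5350, Millford 0.3455, Claybrook 0.1194.
The surplus seat goes to Fernley.
Fernley receives 8.

8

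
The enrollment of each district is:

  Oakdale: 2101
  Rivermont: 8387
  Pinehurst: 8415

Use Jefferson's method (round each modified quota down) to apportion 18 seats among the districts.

Oakdale 2, Rivermont 8, Pinehurst 8

Standard divisor 18903/18 ≈ 1050.167; standard quotas: Oakdale 2.001, Rivermont 7.986, Pinehurst 8.013.
Rounding down gives 2, 7, 8 = 17 seats, so the divisor must be adjusted.
With modified divisor 1000: modified quotas Oakdale 2.101, Rivermont 8.387, Pinehurst 8.415.
Rounding down: Oakdale 2, Rivermont 8, Pinehurst 8 (total 18).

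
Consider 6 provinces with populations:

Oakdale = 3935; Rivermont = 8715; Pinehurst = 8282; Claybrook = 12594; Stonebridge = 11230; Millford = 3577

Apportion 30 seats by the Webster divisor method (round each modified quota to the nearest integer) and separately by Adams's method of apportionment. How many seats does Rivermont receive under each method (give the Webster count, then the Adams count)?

Webster: Oakdale 2, Rivermont 6, Pinehurst 5, Claybrook 8, Stonebridge 7, Millford 2.
Adams: Oakdale 3, Rivermont 5, Pinehurst 5, Claybrook 8, Stonebridge 7, Millford 2.
Rivermont gets 6 under Webster and 5 under Adams.

6 and 5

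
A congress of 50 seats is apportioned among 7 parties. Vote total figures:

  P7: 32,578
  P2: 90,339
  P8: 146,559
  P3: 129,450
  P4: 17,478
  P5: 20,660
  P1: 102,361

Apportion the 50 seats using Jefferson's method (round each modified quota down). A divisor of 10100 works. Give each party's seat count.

P7: 3, P2: 8, P8: 14, P3: 12, P4: 1, P5: 2, P1: 10

With modified divisor 10100: modified quotas P7 3.226, P2 8.944, P8 14.511, P3 12.817, P4 1.730, P5 2.046, P1 10.135.
Rounding down: P7 3, P2 8, P8 14, P3 12, P4 1, P5 2, P1 10 (total 50).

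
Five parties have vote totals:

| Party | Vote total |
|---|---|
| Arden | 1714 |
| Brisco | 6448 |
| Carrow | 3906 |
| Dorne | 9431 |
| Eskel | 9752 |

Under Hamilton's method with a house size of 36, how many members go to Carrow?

5

Standard divisor: 31251 ÷ 36 ≈ 868.083.
Standard quotas: Arden 1.9745, Brisco 7.4279, Carrow 4.4996, Dorne 10.8642, Eskel 11.2339.
Lower quotas: Arden 1, Brisco 7, Carrow 4, Dorne 10, Eskel 11 (sum 33, leaving 3 seats).
Remainders in descending order: Arden 0.9745, Dorne 0.8642, Carrow 0.4996, Brisco 0.4279, Eskel 0.2339.
Largest remainders: Arden, Dorne, Carrow receive the extra seats.
Carrow receives 5.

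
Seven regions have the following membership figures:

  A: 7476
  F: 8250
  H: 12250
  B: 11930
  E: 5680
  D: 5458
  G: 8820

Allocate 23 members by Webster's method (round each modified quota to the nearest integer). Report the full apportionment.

A 3, F 3, H 5, B 5, E 2, D 2, G 3

Standard divisor 59864/23 ≈ 2602.783; standard quotas: A 2.872, F 3.170, H 4.707, B 4.584, E 2.182, D 2.097, G 3.389.
Rounding to the nearest integer gives A 3, F 3, H 5, B 5, E 2, D 2, G 3 — total 23, matching the house size, so no adjustment is needed.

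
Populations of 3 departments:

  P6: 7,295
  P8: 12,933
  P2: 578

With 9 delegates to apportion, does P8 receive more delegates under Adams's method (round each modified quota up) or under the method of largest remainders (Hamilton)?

Hamilton

Adams: P6 3, P8 5, P2 1.
Hamilton: P6 3, P8 6, P2 0.
P8 gets 5 under Adams and 6 under Hamilton.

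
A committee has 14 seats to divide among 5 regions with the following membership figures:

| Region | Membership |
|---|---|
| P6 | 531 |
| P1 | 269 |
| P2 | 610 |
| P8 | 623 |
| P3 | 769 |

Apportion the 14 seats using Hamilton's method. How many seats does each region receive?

Total 2802; standard divisor 2802/14 ≈ 200.143.
Standard quotas: P6 2.653, P1 1.344, P2 3.048, P8 3.113, P3 3.842.
Lower quotas: P6 2, P1 1, P2 3, P8 3, P3 3 (sum 12, leaving 2 seats).
Remainders in descending order: P3 0.842, P6 0.653, P1 0.344, P8 0.113, P2 0.048.
Largest remainders: P3, P6 receive the extra seats.

P6 3; P1 1; P2 3; P8 3; P3 4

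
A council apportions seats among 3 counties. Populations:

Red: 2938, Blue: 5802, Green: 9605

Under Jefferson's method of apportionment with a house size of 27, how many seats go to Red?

Standard divisor 18345/27 ≈ 679.444; standard quotas: Red 4.324, Blue 8.539, Green 14.137.
Rounding down gives 4, 8, 14 = 26 seats, so the divisor must be adjusted.
With modified divisor 642: modified quotas Red 4.576, Blue 9.037, Green 14.961.
Rounding down: Red 4, Blue 9, Green 14 (total 27).
Red receives 4.

4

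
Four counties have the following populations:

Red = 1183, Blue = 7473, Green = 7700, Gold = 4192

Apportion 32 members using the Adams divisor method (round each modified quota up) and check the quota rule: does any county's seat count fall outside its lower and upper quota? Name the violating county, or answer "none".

Standard quotas: Red 1.842, Blue 11.638, Green 11.991, Gold 6.528.
Adams allocation: Red 2, Blue 11, Green 12, Gold 7.
Every allocation lies between the lower and upper quota.

none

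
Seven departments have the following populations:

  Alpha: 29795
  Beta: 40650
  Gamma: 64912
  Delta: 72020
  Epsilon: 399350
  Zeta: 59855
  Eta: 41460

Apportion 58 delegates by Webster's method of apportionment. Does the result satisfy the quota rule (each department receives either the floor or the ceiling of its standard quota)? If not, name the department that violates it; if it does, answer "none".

Epsilon

Standard quotas: Alpha 2.441, Beta 3.330, Gamma 5.317, Delta 5.900, Epsilon 32.713, Zeta 4.903, Eta 3.396.
Webster allocation: Alpha 2, Beta 3, Gamma 5, Delta 6, Epsilon 34, Zeta 5, Eta 3.
Epsilon has quota 32.713 (lower 32, upper 33) but receives 34 — outside the quota interval.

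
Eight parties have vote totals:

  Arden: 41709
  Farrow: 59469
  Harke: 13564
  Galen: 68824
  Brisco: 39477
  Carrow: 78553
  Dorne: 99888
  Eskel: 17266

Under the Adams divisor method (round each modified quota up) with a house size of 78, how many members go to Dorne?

18

Standard divisor 418750/78 ≈ 5368.59; standard quotas: Arden 7.769, Farrow 11.077, Harke 2.527, Galen 12.820, Brisco 7.353, Carrow 14.632, Dorne 18.606, Eskel 3.216.
Rounding up gives 8, 12, 3, 13, 8, 15, 19, 4 = 82 seats, so the divisor must be adjusted.
With modified divisor 5700: modified quotas Arden 7.317, Farrow 10.433, Harke 2.380, Galen 12.074, Brisco 6.926, Carrow 13.781, Dorne 17.524, Eskel 3.029.
Rounding up: Arden 8, Farrow 11, Harke 3, Galen 13, Brisco 7, Carrow 14, Dorne 18, Eskel 4 (total 78).
Dorne receives 18.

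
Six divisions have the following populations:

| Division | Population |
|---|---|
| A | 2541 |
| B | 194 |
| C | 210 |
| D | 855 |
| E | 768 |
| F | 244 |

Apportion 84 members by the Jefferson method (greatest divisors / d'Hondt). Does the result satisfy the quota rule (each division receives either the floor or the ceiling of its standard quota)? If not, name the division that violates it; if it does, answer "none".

A

Standard quotas: A 44.357, B 3.387, C 3.666, D 14.925, E 13.406, F 4.259.
Jefferson allocation: A 46, B 3, C 3, D 15, E 13, F 4.
A has quota 44.357 (lower 44, upper 45) but receives 46 — outside the quota interval.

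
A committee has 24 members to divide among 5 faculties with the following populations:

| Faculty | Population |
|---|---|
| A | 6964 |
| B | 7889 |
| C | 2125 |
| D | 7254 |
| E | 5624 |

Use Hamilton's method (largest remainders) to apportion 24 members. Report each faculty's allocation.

Total 29856; standard divisor 29856/24 = 1244.
Standard quotas: A 5.5981, B 6.3416, C 1.7082, D 5.8312, E 4.5209.
Lower quotas: A 5, B 6, C 1, D 5, E 4 (sum 21, leaving 3 seats).
Remainders in descending order: D 0.8312, C 0.7082, A 0.5981, E 0.5209, B 0.3416.
Largest remainders: D, C, A receive the extra seats.

A: 6, B: 6, C: 2, D: 6, E: 4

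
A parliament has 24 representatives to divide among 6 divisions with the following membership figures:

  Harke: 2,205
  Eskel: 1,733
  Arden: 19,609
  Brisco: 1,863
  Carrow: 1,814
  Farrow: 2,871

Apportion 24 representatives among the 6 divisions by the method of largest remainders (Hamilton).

Total 30095; standard divisor 30095/24 ≈ 1253.958.
Standard quotas: Harke 1.7584, Eskel 1.3820, Arden 15.6377, Brisco 1.4857, Carrow 1.4466, Farrow 2.2895.
Lower quotas: Harke 1, Eskel 1, Arden 15, Brisco 1, Carrow 1, Farrow 2 (sum 21, leaving 3 seats).
Remainders in descending order: Harke 0.7584, Arden 0.6377, Brisco 0.4857, Carrow 0.4466, Eskel 0.3820, Farrow 0.2895.
The surplus seats go to Harke, Arden, Brisco.

Harke 2, Eskel 1, Arden 16, Brisco 2, Carrow 1, Farrow 2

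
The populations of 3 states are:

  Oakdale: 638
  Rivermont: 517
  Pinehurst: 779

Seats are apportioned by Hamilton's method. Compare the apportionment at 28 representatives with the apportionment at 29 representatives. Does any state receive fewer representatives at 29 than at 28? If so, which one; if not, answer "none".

none

At 28 seats: Oakdale 9, Rivermont 8, Pinehurst 11.
At 29 seats: Oakdale 9, Rivermont 8, Pinehurst 12.
No state's allocation decreased.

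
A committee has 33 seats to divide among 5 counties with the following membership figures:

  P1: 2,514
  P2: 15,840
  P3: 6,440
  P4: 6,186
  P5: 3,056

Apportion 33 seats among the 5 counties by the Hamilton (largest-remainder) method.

Total 34036; standard divisor 34036/33 ≈ 1031.394.
Standard quotas: P1 2.4375, P2 15.3579, P3 6.2440, P4 5.9977, P5 2.9630.
Lower quotas: P1 2, P2 15, P3 6, P4 5, P5 2 (sum 30, leaving 3 seats).
Remainders in descending order: P4 0.9977, P5 0.9630, P1 0.4375, P2 0.3579, P3 0.2440.
The surplus seats go to P4, P5, P1.

P1 3; P2 15; P3 6; P4 6; P5 3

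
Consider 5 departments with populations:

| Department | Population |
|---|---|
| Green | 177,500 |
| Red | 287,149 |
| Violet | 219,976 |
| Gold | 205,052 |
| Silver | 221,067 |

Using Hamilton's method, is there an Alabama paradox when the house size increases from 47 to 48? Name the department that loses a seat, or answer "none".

At 47 seats: Green 8, Red 12, Violet 9, Gold 9, Silver 9.
At 48 seats: Green 8, Red 12, Violet 9, Gold 9, Silver 10.
No department's allocation decreased.

none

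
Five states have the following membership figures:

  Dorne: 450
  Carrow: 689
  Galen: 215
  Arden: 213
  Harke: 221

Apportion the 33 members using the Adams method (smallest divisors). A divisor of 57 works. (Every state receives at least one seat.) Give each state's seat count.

Dorne=8; Carrow=13; Galen=4; Arden=4; Harke=4

With modified divisor 57: modified quotas Dorne 7.895, Carrow 12.088, Galen 3.772, Arden 3.737, Harke 3.877.
Rounding up: Dorne 8, Carrow 13, Galen 4, Arden 4, Harke 4 (total 33).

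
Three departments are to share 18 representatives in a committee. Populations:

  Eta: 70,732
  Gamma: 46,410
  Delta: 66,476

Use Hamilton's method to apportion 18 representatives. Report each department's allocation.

Eta 7, Gamma 5, Delta 6

The standard divisor is 183618/18 = 10201.
Standard quotas: Eta 6.9338, Gamma 4.5496, Delta 6.5166.
Lower quotas: Eta 6, Gamma 4, Delta 6 (sum 16, leaving 2 seats).
Remainders in descending order: Eta 0.9338, Gamma 0.5496, Delta 0.5166.
The surplus seats go to Eta, Gamma.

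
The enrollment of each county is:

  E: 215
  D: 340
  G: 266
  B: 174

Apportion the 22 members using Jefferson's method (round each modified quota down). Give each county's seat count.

E 5; D 7; G 6; B 4

Standard divisor 995/22 ≈ 45.227; standard quotas: E 4.754, D 7.518, G 5.881, B 3.847.
Rounding down gives 4, 7, 5, 3 = 19 seats, so the divisor must be adjusted.
With modified divisor 42.8: modified quotas E 5.023, D 7.944, G 6.215, B 4.065.
Rounding down: E 5, D 7, G 6, B 4 (total 22).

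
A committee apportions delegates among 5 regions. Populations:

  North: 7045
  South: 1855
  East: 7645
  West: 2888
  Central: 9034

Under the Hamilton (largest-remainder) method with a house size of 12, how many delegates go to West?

The standard divisor is 28467/12 ≈ 2372.25.
Standard quotas: North 2.9698, South 0.7820, East 3.2227, West 1.2174, Central 3.8082.
Lower quotas: North 2, South 0, East 3, West 1, Central 3 (sum 9, leaving 3 seats).
Remainders in descending order: North 0.9698, Central 0.8082, South 0.7820, East 0.2227, West 0.2174.
Largest remainders: North, Central, South receive the extra seats.
West receives 1.

1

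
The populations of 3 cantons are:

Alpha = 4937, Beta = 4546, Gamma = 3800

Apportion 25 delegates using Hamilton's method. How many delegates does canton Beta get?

9

Standard divisor: 13283 ÷ 25 ≈ 531.32.
Standard quotas: Alpha 9.292, Beta 8.556, Gamma 7.152.
Lower quotas: Alpha 9, Beta 8, Gamma 7 (sum 24, leaving 1 seat).
Remainders in descending order: Beta 0.556, Alpha 0.292, Gamma 0.152.
The surplus seat goes to Beta.
Beta receives 9.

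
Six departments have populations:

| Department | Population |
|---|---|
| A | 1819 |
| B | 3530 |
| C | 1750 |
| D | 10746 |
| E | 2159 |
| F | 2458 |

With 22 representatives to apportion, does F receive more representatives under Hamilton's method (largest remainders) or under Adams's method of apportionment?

Hamilton: A 2, B 3, C 2, D 11, E 2, F 2.
Adams: A 2, B 3, C 2, D 10, E 2, F 3.
F gets 2 under Hamilton and 3 under Adams.

Adams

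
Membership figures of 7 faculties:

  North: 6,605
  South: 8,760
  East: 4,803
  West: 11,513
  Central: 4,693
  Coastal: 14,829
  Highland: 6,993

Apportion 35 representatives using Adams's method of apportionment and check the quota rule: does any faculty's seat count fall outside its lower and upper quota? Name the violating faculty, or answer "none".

none

Standard quotas: North 3.972, South 5.268, East 2.889, West 6.924, Central 2.822, Coastal 8.918, Highland 4.206.
Adams allocation: North 4, South 5, East 3, West 7, Central 3, Coastal 9, Highland 4.
Every allocation lies between the lower and upper quota.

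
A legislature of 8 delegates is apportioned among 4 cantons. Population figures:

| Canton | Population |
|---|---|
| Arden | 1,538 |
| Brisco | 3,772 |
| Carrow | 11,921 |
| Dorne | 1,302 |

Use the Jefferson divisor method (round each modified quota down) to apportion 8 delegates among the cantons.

Standard divisor 18533/8 ≈ 2316.625; standard quotas: Arden 0.664, Brisco 1.628, Carrow 5.146, Dorne 0.562.
Rounding down gives 0, 1, 5, 0 = 6 seats, so the divisor must be adjusted.
With modified divisor 1800: modified quotas Arden 0.854, Brisco 2.096, Carrow 6.623, Dorne 0.723.
Rounding down: Arden 0, Brisco 2, Carrow 6, Dorne 0 (total 8).

Arden: 0, Brisco: 2, Carrow: 6, Dorne: 0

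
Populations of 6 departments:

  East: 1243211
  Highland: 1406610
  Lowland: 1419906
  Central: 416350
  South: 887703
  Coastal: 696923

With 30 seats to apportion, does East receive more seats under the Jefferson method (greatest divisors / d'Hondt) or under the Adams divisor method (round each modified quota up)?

Jefferson

Jefferson: East 7, Highland 7, Lowland 7, Central 2, South 4, Coastal 3.
Adams: East 6, Highland 7, Lowland 7, Central 2, South 4, Coastal 4.
East gets 7 under Jefferson and 6 under Adams.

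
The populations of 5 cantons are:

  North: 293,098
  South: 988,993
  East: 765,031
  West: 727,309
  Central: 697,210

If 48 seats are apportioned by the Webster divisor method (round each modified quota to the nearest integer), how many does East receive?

Standard divisor 3471641/48 ≈ 72325.854; standard quotas: North 4.052, South 13.674, East 10.578, West 10.056, Central 9.640.
Rounding to the nearest integer gives 4, 14, 11, 10, 10 = 49 seats, so the divisor must be adjusted.
With modified divisor 73100: modified quotas North 4.010, South 13.529, East 10.466, West 9.950, Central 9.538.
Rounding to the nearest integer: North 4, South 14, East 10, West 10, Central 10 (total 48).
East receives 10.

10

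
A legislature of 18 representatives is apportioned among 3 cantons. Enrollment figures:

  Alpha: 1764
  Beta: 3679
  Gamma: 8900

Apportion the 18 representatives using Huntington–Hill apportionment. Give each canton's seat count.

Alpha 2, Beta 5, Gamma 11

With divisor 799: modified quotas Alpha 2.208, Beta 4.605, Gamma 11.139.
Geometric-mean thresholds: Alpha √(2·3)=2.449, Beta √(4·5)=4.472, Gamma √(11·12)=11.489.
Each quota rounded against its threshold gives Alpha 2, Beta 5, Gamma 11 (total 18).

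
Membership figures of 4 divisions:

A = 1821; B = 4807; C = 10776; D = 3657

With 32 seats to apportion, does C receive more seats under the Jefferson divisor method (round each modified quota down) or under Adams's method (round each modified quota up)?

Jefferson

Jefferson: A 2, B 7, C 17, D 6.
Adams: A 3, B 7, C 16, D 6.
C gets 17 under Jefferson and 16 under Adams.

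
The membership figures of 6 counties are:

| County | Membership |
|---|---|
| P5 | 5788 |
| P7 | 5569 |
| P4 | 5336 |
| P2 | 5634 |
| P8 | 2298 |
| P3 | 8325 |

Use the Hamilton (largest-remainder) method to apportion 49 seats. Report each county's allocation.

Total 32950; standard divisor 32950/49 ≈ 672.449.
Standard quotas: P5 8.6073, P7 8.2817, P4 7.9352, P2 8.3783, P8 3.4174, P3 12.3801.
Lower quotas: P5 8, P7 8, P4 7, P2 8, P8 3, P3 12 (sum 46, leaving 3 seats).
Remainders in descending order: P4 0.9352, P5 0.6073, P8 0.4174, P3 0.3801, P2 0.3783, P7 0.2817.
The surplus seats go to P4, P5, P8.

P5 9, P7 8, P4 8, P2 8, P8 4, P3 12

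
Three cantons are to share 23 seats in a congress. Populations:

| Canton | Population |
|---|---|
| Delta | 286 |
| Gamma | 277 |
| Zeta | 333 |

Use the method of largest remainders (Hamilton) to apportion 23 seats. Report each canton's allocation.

Delta 7, Gamma 7, Zeta 9

Total 896; standard divisor 896/23 ≈ 38.957.
Standard quotas: Delta 7.342, Gamma 7.110, Zeta 8.548.
Lower quotas: Delta 7, Gamma 7, Zeta 8 (sum 22, leaving 1 seat).
Remainders in descending order: Zeta 0.548, Delta 0.342, Gamma 0.110.
The surplus seat goes to Zeta.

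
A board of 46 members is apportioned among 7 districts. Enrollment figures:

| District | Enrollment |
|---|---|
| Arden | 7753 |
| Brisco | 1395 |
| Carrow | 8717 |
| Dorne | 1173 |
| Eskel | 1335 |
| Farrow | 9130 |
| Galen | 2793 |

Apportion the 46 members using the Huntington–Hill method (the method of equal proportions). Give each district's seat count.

With divisor 714: modified quotas Arden 10.859, Brisco 1.954, Carrow 12.209, Dorne 1.643, Eskel 1.870, Farrow 12.787, Galen 3.912.
Geometric-mean thresholds: Arden √(10·11)=10.488, Brisco √(1·2)=1.414, Carrow √(12·13)=12.490, Dorne √(1·2)=1.414, Eskel √(1·2)=1.414, Farrow √(12·13)=12.490, Galen √(3·4)=3.464.
Each quota rounded against its threshold gives Arden 11, Brisco 2, Carrow 12, Dorne 2, Eskel 2, Farrow 13, Galen 4 (total 46).

Arden 11; Brisco 2; Carrow 12; Dorne 2; Eskel 2; Farrow 13; Galen 4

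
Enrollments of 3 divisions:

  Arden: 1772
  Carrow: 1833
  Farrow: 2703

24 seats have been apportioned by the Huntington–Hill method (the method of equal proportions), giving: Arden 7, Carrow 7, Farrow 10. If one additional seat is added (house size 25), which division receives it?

Priority for the next seat is population ÷ (√(s·(s+1))).
Priorities: Arden 236.793, Carrow 244.945, Farrow 257.721.
Highest priority: Farrow.

Farrow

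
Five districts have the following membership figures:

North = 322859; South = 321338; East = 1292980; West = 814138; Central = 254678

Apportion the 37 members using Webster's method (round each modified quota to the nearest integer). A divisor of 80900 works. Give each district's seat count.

With modified divisor 80900: modified quotas North 3.991, South 3.972, East 15.982, West 10.064, Central 3.148.
Rounding to the nearest integer: North 4, South 4, East 16, West 10, Central 3 (total 37).

North 4, South 4, East 16, West 10, Central 3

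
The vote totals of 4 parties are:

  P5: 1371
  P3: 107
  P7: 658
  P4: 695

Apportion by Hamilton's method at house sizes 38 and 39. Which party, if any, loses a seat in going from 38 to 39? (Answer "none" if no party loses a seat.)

P3

At 38 seats: P5 18, P3 2, P7 9, P4 9.
At 39 seats: P5 19, P3 1, P7 9, P4 10.
P3 drops from 2 to 1.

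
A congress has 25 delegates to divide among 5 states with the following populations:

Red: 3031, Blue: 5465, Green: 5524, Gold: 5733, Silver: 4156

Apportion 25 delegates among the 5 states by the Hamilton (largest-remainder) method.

Red=3, Blue=6, Green=6, Gold=6, Silver=4

Standard divisor: 23909 ÷ 25 ≈ 956.36.
Standard quotas: Red 3.1693, Blue 5.7144, Green 5.7761, Gold 5.9946, Silver 4.3456.
Lower quotas: Red 3, Blue 5, Green 5, Gold 5, Silver 4 (sum 22, leaving 3 seats).
Remainders in descending order: Gold 0.9946, Green 0.7761, Blue 0.7144, Silver 0.3456, Red 0.1693.
The surplus seats go to Gold, Green, Blue.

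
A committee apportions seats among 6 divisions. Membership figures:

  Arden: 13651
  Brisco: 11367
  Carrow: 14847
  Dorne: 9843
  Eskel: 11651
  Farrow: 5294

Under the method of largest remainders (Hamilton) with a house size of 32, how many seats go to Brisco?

Standard divisor: 66653 ÷ 32 ≈ 2082.906.
Standard quotas: Arden 6.5538, Brisco 5.4573, Carrow 7.1280, Dorne 4.7256, Eskel 5.5936, Farrow 2.5416.
Lower quotas: Arden 6, Brisco 5, Carrow 7, Dorne 4, Eskel 5, Farrow 2 (sum 29, leaving 3 seats).
Remainders in descending order: Dorne 0.7256, Eskel 0.5936, Arden 0.5538, Farrow 0.5416, Brisco 0.4573, Carrow 0.1280.
Largest remainders: Dorne, Eskel, Arden receive the extra seats.
Brisco receives 5.

5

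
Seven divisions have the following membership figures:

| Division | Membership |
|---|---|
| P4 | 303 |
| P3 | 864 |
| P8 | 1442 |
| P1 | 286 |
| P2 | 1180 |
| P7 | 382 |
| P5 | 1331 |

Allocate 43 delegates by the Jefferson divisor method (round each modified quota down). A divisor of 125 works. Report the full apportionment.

With modified divisor 125: modified quotas P4 2.424, P3 6.912, P8 11.536, P1 2.288, P2 9.440, P7 3.056, P5 10.648.
Rounding down: P4 2, P3 6, P8 11, P1 2, P2 9, P7 3, P5 10 (total 43).

P4 2; P3 6; P8 11; P1 2; P2 9; P7 3; P5 10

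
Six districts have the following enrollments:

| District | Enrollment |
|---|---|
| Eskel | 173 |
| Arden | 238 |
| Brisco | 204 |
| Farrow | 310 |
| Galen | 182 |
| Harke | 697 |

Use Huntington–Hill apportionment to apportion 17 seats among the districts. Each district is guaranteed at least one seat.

Eskel 2, Arden 2, Brisco 2, Farrow 3, Galen 2, Harke 6

With divisor 115: modified quotas Eskel 1.504, Arden 2.070, Brisco 1.774, Farrow 2.696, Galen 1.583, Harke 6.061.
Geometric-mean thresholds: Eskel √(1·2)=1.414, Arden √(2·3)=2.449, Brisco √(1·2)=1.414, Farrow √(2·3)=2.449, Galen √(1·2)=1.414, Harke √(6·7)=6.481.
Each quota rounded against its threshold gives Eskel 2, Arden 2, Brisco 2, Farrow 3, Galen 2, Harke 6 (total 17).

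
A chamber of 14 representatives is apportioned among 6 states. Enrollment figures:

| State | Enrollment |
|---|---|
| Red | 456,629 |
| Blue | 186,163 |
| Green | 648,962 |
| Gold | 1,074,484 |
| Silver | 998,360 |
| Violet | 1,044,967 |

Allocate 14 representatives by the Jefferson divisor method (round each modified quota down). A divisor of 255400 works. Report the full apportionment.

Red: 1; Blue: 0; Green: 2; Gold: 4; Silver: 3; Violet: 4

With modified divisor 255400: modified quotas Red 1.788, Blue 0.729, Green 2.541, Gold 4.207, Silver 3.909, Violet 4.091.
Rounding down: Red 1, Blue 0, Green 2, Gold 4, Silver 3, Violet 4 (total 14).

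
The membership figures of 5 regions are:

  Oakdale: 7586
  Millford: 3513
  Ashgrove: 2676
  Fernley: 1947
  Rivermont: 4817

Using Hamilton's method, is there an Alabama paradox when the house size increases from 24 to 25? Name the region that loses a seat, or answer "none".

none

At 24 seats: Oakdale 9, Millford 4, Ashgrove 3, Fernley 2, Rivermont 6.
At 25 seats: Oakdale 9, Millford 4, Ashgrove 3, Fernley 3, Rivermont 6.
No region's allocation decreased.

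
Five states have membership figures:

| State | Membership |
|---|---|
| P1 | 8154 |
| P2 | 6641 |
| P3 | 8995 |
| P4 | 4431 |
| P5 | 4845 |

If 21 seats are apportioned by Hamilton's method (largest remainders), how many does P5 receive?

3

Total 33066; standard divisor 33066/21 ≈ 1574.571.
Standard quotas: P1 5.1786, P2 4.2177, P3 5.7127, P4 2.8141, P5 3.0770.
Lower quotas: P1 5, P2 4, P3 5, P4 2, P5 3 (sum 19, leaving 2 seats).
Remainders in descending order: P4 0.8141, P3 0.7127, P2 0.2177, P1 0.1786, P5 0.0770.
Largest remainders: P4, P3 receive the extra seats.
P5 receives 3.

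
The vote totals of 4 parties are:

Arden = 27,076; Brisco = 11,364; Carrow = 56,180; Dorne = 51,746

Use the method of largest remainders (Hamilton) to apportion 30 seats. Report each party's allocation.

The standard divisor is 146366/30 ≈ 4878.867.
Standard quotas: Arden 5.5496, Brisco 2.3292, Carrow 11.5150, Dorne 10.6062.
Lower quotas: Arden 5, Brisco 2, Carrow 11, Dorne 10 (sum 28, leaving 2 seats).
Remainders in descending order: Dorne 0.6062, Arden 0.5496, Carrow 0.5150, Brisco 0.3292.
The surplus seats go to Dorne, Arden.

Arden: 6, Brisco: 2, Carrow: 11, Dorne: 11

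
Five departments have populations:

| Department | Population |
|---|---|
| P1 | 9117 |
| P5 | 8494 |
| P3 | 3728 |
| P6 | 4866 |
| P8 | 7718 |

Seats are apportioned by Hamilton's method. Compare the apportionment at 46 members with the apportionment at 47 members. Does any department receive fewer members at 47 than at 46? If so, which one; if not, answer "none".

At 46 seats: P1 12, P5 12, P3 5, P6 7, P8 10.
At 47 seats: P1 12, P5 12, P3 5, P6 7, P8 11.
No department's allocation decreased.

none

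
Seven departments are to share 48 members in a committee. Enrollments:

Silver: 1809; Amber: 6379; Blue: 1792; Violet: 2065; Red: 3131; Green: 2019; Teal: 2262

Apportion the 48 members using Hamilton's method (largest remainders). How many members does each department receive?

Silver: 4, Amber: 16, Blue: 4, Violet: 5, Red: 8, Green: 5, Teal: 6

Total 19457; standard divisor 19457/48 ≈ 405.354.
Standard quotas: Silver 4.4628, Amber 15.7369, Blue 4.4208, Violet 5.0943, Red 7.7241, Green 4.9808, Teal 5.5803.
Lower quotas: Silver 4, Amber 15, Blue 4, Violet 5, Red 7, Green 4, Teal 5 (sum 44, leaving 4 seats).
Remainders in descending order: Green 0.9808, Amber 0.7369, Red 0.7241, Teal 0.5803, Silver 0.4628, Blue 0.4208, Violet 0.0943.
The surplus seats go to Green, Amber, Red, Teal.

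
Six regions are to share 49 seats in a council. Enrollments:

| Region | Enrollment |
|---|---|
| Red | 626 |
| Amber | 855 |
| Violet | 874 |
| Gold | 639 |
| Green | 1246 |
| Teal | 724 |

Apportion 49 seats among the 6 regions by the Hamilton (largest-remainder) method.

Red: 6, Amber: 9, Violet: 9, Gold: 6, Green: 12, Teal: 7

Total 4964; standard divisor 4964/49 ≈ 101.306.
Standard quotas: Red 6.179, Amber 8.440, Violet 8.627, Gold 6.308, Green 12.299, Teal 7.147.
Lower quotas: Red 6, Amber 8, Violet 8, Gold 6, Green 12, Teal 7 (sum 47, leaving 2 seats).
Remainders in descending order: Violet 0.627, Amber 0.440, Gold 0.308, Green 0.299, Red 0.179, Teal 0.147.
Largest remainders: Violet, Amber receive the extra seats.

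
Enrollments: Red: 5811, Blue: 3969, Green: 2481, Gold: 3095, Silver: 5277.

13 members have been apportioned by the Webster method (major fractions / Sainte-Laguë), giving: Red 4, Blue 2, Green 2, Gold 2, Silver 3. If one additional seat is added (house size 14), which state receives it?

Priority for the next seat is population ÷ (current seats + 0.5).
Priorities: Red 1291.333, Blue 1587.600, Green 992.400, Gold 1238.000, Silver 1507.714.
Highest priority: Blue.

Blue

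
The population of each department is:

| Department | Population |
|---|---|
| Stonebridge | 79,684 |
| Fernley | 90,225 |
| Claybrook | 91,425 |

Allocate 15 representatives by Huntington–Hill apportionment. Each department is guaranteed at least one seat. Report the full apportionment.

Stonebridge: 5, Fernley: 5, Claybrook: 5

With divisor 17255: modified quotas Stonebridge 4.618, Fernley 5.229, Claybrook 5.298.
Geometric-mean thresholds: Stonebridge √(4·5)=4.472, Fernley √(5·6)=5.477, Claybrook √(5·6)=5.477.
Each quota rounded against its threshold gives Stonebridge 5, Fernley 5, Claybrook 5 (total 15).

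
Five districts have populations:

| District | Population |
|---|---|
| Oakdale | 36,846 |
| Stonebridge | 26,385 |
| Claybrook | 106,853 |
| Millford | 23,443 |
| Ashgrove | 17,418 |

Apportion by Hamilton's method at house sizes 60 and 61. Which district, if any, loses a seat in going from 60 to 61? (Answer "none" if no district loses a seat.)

At 60 seats: Oakdale 10, Stonebridge 8, Claybrook 30, Millford 7, Ashgrove 5.
At 61 seats: Oakdale 11, Stonebridge 7, Claybrook 31, Millford 7, Ashgrove 5.
Stonebridge drops from 8 to 7.

Stonebridge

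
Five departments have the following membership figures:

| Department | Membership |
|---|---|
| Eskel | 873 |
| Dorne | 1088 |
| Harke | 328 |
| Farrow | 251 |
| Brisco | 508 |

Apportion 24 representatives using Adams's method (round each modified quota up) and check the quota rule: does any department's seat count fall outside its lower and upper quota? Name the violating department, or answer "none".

none

Standard quotas: Eskel 6.874, Dorne 8.567, Harke 2.583, Farrow 1.976, Brisco 4.000.
Adams allocation: Eskel 7, Dorne 8, Harke 3, Farrow 2, Brisco 4.
Every allocation lies between the lower and upper quota.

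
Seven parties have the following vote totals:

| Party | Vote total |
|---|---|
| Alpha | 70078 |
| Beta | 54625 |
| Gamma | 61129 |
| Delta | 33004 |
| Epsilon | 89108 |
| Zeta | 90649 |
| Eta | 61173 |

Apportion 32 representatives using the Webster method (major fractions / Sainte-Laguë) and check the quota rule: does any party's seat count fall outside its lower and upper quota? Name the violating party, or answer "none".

none

Standard quotas: Alpha 4.877, Beta 3.802, Gamma 4.255, Delta 2.297, Epsilon 6.202, Zeta 6.309, Eta 4.258.
Webster allocation: Alpha 5, Beta 4, Gamma 4, Delta 2, Epsilon 6, Zeta 7, Eta 4.
Every allocation lies between the lower and upper quota.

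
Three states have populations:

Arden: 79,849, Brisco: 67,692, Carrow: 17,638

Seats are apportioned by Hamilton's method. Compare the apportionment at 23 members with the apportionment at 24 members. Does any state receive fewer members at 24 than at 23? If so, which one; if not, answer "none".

At 23 seats: Arden 11, Brisco 9, Carrow 3.
At 24 seats: Arden 12, Brisco 10, Carrow 2.
Carrow drops from 3 to 2.

Carrow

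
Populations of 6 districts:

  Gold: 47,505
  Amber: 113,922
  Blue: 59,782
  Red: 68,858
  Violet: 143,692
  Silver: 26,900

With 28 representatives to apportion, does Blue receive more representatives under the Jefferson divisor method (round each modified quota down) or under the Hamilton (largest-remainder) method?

Jefferson

Jefferson: Gold 3, Amber 7, Blue 4, Red 4, Violet 9, Silver 1.
Hamilton: Gold 3, Amber 7, Blue 3, Red 4, Violet 9, Silver 2.
Blue gets 4 under Jefferson and 3 under Hamilton.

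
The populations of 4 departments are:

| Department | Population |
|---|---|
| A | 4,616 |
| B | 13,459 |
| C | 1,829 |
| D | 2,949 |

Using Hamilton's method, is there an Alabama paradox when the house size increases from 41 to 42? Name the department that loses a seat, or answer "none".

D

At 41 seats: A 8, B 24, C 3, D 6.
At 42 seats: A 9, B 25, C 3, D 5.
D drops from 6 to 5.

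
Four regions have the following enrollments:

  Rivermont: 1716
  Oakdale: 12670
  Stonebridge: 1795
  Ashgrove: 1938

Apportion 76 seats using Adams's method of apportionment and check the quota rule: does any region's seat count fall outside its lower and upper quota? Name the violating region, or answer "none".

Oakdale

Standard quotas: Rivermont 7.198, Oakdale 53.144, Stonebridge 7.529, Ashgrove 8.129.
Adams allocation: Rivermont 8, Oakdale 52, Stonebridge 8, Ashgrove 8.
Oakdale has quota 53.144 (lower 53, upper 54) but receives 52 — outside the quota interval.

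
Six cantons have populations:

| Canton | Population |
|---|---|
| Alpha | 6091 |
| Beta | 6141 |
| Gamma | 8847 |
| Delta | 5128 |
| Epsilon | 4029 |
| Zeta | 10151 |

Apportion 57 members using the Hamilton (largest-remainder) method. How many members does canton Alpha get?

9

Total 40387; standard divisor 40387/57 ≈ 708.544.
Standard quotas: Alpha 8.5965, Beta 8.6671, Gamma 12.4862, Delta 7.2374, Epsilon 5.6863, Zeta 14.3266.
Lower quotas: Alpha 8, Beta 8, Gamma 12, Delta 7, Epsilon 5, Zeta 14 (sum 54, leaving 3 seats).
Remainders in descending order: Epsilon 0.6863, Beta 0.6671, Alpha 0.5965, Gamma 0.4862, Zeta 0.3266, Delta 0.2374.
The surplus seats go to Epsilon, Beta, Alpha.
Alpha receives 9.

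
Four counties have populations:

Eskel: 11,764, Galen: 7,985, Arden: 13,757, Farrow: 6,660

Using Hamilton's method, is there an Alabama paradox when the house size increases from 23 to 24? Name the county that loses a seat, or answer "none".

At 23 seats: Eskel 7, Galen 4, Arden 8, Farrow 4.
At 24 seats: Eskel 7, Galen 5, Arden 8, Farrow 4.
No county's allocation decreased.

none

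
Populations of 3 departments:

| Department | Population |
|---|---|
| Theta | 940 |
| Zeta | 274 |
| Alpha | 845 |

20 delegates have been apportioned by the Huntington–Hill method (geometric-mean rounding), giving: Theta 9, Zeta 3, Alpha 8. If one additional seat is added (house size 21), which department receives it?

Alpha

Priority for the next seat is population ÷ (√(s·(s+1))).
Priorities: Theta 99.085, Zeta 79.097, Alpha 99.584.
Highest priority: Alpha.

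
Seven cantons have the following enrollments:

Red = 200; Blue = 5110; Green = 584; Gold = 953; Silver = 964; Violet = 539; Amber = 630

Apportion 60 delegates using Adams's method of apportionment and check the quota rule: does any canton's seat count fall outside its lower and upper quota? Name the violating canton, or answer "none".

Blue

Standard quotas: Red 1.336, Blue 34.143, Green 3.902, Gold 6.367, Silver 6.441, Violet 3.601, Amber 4.209.
Adams allocation: Red 2, Blue 33, Green 4, Gold 6, Silver 7, Violet 4, Amber 4.
Blue has quota 34.143 (lower 34, upper 35) but receives 33 — outside the quota interval.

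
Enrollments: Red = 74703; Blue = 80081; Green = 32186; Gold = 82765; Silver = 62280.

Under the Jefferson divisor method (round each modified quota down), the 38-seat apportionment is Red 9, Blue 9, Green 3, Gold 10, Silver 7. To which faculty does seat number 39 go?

Priority for the next seat is population ÷ (current seats + 1).
Priorities: Red 7470.300, Blue 8008.100, Green 8046.500, Gold 7524.091, Silver 7785.000.
Highest priority: Green.

Green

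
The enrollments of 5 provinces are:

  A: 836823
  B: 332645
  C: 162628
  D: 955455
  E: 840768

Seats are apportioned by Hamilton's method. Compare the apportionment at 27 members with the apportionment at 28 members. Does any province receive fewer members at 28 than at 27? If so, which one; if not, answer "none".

At 27 seats: A 7, B 3, C 2, D 8, E 7.
At 28 seats: A 7, B 3, C 1, D 9, E 8.
C drops from 2 to 1.

C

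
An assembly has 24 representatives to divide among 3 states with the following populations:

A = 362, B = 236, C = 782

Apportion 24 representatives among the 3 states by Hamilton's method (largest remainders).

A: 6, B: 4, C: 14

The standard divisor is 1380/24 ≈ 57.5.
Standard quotas: A 6.296, B 4.104, C 13.600.
Lower quotas: A 6, B 4, C 13 (sum 23, leaving 1 seat).
Remainders in descending order: C 0.600, A 0.296, B 0.104.
Largest remainder: C receives the extra seat.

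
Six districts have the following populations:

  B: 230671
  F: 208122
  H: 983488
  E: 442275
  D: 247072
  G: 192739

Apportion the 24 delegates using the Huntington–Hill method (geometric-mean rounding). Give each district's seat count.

With divisor 96533: modified quotas B 2.390, F 2.156, H 10.188, E 4.582, D 2.559, G 1.997.
Geometric-mean thresholds: B √(2·3)=2.449, F √(2·3)=2.449, H √(10·11)=10.488, E √(4·5)=4.472, D √(2·3)=2.449, G √(1·2)=1.414.
Each quota rounded against its threshold gives B 2, F 2, H 10, E 5, D 3, G 2 (total 24).

B 2, F 2, H 10, E 5, D 3, G 2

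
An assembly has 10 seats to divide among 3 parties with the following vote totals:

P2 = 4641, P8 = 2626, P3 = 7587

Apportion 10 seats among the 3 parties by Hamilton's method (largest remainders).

Standard divisor: 14854 ÷ 10 ≈ 1485.4.
Standard quotas: P2 3.1244, P8 1.7679, P3 5.1077.
Lower quotas: P2 3, P8 1, P3 5 (sum 9, leaving 1 seat).
Remainders in descending order: P8 0.7679, P2 0.1244, P3 0.1077.
Largest remainder: P8 receives the extra seat.

P2 3, P8 2, P3 5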